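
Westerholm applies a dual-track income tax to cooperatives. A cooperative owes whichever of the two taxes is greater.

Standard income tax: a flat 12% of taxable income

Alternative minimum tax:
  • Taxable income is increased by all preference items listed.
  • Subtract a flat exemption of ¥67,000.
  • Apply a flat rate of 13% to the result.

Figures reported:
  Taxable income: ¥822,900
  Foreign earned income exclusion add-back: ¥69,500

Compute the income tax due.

¥107,302

Standard income tax:
  ¥822,900 × 12% = ¥98,748

Alternative minimum tax:
  Adjusted income: ¥822,900 + ¥69,500 = ¥892,400
  Less exemption ¥67,000 → base ¥825,400
  ¥825,400 × 13% = ¥107,302

¥107,302 > ¥98,748, so the alternative minimum tax is the binding amount.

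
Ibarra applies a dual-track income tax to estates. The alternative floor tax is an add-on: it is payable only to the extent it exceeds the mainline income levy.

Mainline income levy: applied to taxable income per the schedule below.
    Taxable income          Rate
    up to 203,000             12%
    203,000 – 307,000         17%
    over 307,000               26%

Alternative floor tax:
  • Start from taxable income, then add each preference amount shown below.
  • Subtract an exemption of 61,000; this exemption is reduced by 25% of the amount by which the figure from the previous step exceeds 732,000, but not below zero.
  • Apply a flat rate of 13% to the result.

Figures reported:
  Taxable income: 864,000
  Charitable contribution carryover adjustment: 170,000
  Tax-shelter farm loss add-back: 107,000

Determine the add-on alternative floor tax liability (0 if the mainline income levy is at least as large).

0

Alternative floor tax:
  Adjusted income: 864,000 + 170,000 + 107,000 = 1,141,000
  Exemption: 25% × (1,141,000 − 732,000) = 102,250 ≥ 61,000, so the exemption is fully phased out
  Base: 1,141,000 − 0 = 1,141,000
  1,141,000 × 13% = 148,330

Mainline income levy:
  203,000 × 12% = 24,360
  104,000 × 17% = 17,680
  557,000 × 26% = 144,820
  → 186,860

148,330 ≤ 186,860, so no add-on is due.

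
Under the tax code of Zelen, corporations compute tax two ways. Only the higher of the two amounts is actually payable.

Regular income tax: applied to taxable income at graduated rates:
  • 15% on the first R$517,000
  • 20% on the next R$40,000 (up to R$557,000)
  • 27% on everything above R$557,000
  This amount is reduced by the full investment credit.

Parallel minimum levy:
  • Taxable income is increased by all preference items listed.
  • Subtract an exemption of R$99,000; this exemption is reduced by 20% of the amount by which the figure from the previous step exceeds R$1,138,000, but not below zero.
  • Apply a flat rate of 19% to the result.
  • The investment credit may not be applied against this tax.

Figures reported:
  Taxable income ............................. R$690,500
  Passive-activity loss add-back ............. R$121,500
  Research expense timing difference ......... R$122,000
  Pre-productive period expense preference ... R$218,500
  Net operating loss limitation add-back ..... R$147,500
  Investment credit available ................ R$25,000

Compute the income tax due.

R$234,346

Regular income tax:
  R$517,000 × 15% = R$77,550
  R$40,000 × 20% = R$8,000
  R$133,500 × 27% = R$36,045
  → R$121,595
  Less investment credit R$25,000 → R$96,595

Parallel minimum levy:
  Adjusted income: R$690,500 + R$121,500 + R$122,000 + R$218,500 + R$147,500 = R$1,300,000
  Exemption: R$99,000 − 20% × (R$1,300,000 − R$1,138,000) = R$99,000 − R$32,400 = R$66,600
  Base: R$1,300,000 − R$66,600 = R$1,233,400
  R$1,233,400 × 19% = R$234,346

R$234,346 > R$96,595, so the parallel minimum levy is the binding amount.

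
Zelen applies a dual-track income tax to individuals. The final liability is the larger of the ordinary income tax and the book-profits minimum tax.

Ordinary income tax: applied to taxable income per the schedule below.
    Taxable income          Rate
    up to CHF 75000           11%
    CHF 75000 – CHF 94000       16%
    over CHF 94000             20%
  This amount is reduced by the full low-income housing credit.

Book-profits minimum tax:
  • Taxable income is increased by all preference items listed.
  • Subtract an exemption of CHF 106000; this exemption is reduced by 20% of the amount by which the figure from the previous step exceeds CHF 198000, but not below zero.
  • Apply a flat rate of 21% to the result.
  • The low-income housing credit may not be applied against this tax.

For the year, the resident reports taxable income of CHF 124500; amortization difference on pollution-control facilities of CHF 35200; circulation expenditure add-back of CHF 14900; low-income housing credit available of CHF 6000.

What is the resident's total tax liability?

CHF 14406

Ordinary income tax:
  CHF 75000 × 11% = CHF 8250
  CHF 19000 × 16% = CHF 3040
  CHF 30500 × 20% = CHF 6100
  → CHF 17390
  Less low-income housing credit CHF 6000 → CHF 11390

Book-profits minimum tax:
  Adjusted income: CHF 124500 + CHF 35200 + CHF 14900 = CHF 174600
  Exemption: CHF 174600 ≤ CHF 198000, so full CHF 106000 applies
  Base: CHF 174600 − CHF 106000 = CHF 68600
  CHF 68600 × 21% = CHF 14406

CHF 14406 > CHF 11390, so the book-profits minimum tax is the binding amount.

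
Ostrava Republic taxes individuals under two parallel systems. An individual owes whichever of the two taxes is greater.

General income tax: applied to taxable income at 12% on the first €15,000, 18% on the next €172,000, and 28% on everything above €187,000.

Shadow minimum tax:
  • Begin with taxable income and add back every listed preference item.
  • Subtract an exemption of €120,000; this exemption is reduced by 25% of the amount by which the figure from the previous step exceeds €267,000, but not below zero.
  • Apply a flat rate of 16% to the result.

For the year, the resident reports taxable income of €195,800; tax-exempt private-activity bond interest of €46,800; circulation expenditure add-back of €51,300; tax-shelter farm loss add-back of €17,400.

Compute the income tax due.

General income tax:
  €15,000 × 12% = €1,800
  €172,000 × 18% = €30,960
  €8,800 × 28% = €2,464
  → €35,224

Shadow minimum tax:
  Adjusted income: €195,800 + €46,800 + €51,300 + €17,400 = €311,300
  Exemption: €120,000 − 25% × (€311,300 − €267,000) = €120,000 − €11,075 = €108,925
  Base: €311,300 − €108,925 = €202,375
  €202,375 × 16% = €32,380

€35,224 > €32,380, so the general income tax governs.

€35,224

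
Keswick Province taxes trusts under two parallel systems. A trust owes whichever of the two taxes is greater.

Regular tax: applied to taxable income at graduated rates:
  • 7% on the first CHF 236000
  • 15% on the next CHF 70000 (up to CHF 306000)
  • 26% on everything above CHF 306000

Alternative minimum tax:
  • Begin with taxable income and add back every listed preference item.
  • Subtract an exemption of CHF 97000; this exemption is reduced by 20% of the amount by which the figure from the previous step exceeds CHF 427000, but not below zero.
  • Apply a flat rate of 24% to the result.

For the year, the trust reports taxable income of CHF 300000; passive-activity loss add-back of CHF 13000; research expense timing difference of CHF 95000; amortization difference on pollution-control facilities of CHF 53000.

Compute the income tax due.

CHF 88992

Alternative minimum tax:
  Adjusted income: CHF 300000 + CHF 13000 + CHF 95000 + CHF 53000 = CHF 461000
  Exemption: CHF 97000 − 20% × (CHF 461000 − CHF 427000) = CHF 97000 − CHF 6800 = CHF 90200
  Base: CHF 461000 − CHF 90200 = CHF 370800
  CHF 370800 × 24% = CHF 88992

Regular tax:
  CHF 236000 × 7% = CHF 16520
  CHF 64000 × 15% = CHF 9600
  → CHF 26120

CHF 88992 > CHF 26120, so the alternative minimum tax is the binding amount.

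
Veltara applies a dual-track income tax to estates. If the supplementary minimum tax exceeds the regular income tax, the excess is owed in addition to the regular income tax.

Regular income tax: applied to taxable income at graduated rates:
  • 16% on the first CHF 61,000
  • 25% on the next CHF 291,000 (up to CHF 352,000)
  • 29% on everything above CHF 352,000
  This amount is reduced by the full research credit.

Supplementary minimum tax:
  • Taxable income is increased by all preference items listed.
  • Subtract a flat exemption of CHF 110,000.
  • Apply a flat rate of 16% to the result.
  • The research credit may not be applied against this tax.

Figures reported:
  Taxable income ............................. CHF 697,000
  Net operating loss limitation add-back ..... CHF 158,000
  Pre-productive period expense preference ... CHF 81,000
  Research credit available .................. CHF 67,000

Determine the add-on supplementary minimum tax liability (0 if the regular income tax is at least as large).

Supplementary minimum tax:
  Adjusted income: CHF 697,000 + CHF 158,000 + CHF 81,000 = CHF 936,000
  Less exemption CHF 110,000 → base CHF 826,000
  CHF 826,000 × 16% = CHF 132,160

Regular income tax:
  CHF 61,000 × 16% = CHF 9,760
  CHF 291,000 × 25% = CHF 72,750
  CHF 345,000 × 29% = CHF 100,050
  → CHF 182,560
  Less research credit CHF 67,000 → CHF 115,560

Excess of supplementary minimum tax over regular income tax: CHF 132,160 − CHF 115,560 = CHF 16,600.

CHF 16,600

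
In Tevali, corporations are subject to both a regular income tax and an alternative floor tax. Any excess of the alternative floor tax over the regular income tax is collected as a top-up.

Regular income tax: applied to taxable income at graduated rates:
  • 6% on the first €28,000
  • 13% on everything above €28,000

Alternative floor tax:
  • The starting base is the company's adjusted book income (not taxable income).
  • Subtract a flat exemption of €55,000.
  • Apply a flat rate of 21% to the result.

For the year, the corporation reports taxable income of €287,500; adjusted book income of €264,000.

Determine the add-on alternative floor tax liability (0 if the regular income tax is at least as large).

Regular income tax:
  €28,000 × 6% = €1,680
  €259,500 × 13% = €33,735
  → €35,415

Alternative floor tax:
  Base (adjusted book income): €264,000
  Less exemption €55,000 → base €209,000
  €209,000 × 21% = €43,890

Excess of alternative floor tax over regular income tax: €43,890 − €35,415 = €8,475.

€8,475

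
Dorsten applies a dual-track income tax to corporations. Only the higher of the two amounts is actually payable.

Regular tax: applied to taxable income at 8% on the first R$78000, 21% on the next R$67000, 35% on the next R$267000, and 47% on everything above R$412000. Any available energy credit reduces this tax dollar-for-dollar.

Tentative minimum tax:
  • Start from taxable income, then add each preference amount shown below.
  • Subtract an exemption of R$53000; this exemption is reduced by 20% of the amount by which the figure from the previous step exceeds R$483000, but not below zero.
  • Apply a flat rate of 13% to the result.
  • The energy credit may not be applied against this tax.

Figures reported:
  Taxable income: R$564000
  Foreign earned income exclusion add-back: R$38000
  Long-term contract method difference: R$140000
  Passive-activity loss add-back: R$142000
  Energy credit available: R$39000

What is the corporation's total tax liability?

Tentative minimum tax:
  Adjusted income: R$564000 + R$38000 + R$140000 + R$142000 = R$884000
  Exemption: 20% × (R$884000 − R$483000) = R$80200 ≥ R$53000, so the exemption is fully phased out
  Base: R$884000 − R$0 = R$884000
  R$884000 × 13% = R$114920

Regular tax:
  R$78000 × 8% = R$6240
  R$67000 × 21% = R$14070
  R$267000 × 35% = R$93450
  R$152000 × 47% = R$71440
  → R$185200
  Less energy credit R$39000 → R$146200

R$146200 > R$114920, so the regular tax governs.

R$146200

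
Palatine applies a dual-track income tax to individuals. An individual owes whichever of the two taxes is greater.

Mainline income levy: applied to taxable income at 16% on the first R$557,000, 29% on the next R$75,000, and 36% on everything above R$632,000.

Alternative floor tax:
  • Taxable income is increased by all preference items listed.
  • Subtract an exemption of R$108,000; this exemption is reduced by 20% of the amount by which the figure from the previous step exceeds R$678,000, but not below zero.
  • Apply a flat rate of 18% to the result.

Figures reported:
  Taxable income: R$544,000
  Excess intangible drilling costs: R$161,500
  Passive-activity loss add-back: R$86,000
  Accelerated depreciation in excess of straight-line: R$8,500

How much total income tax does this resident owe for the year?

R$128,952

Mainline income levy:
  R$544,000 × 16% = R$87,040

Alternative floor tax:
  Adjusted income: R$544,000 + R$161,500 + R$86,000 + R$8,500 = R$800,000
  Exemption: R$108,000 − 20% × (R$800,000 − R$678,000) = R$108,000 − R$24,400 = R$83,600
  Base: R$800,000 − R$83,600 = R$716,400
  R$716,400 × 18% = R$128,952

R$128,952 > R$87,040, so the alternative floor tax is the binding amount.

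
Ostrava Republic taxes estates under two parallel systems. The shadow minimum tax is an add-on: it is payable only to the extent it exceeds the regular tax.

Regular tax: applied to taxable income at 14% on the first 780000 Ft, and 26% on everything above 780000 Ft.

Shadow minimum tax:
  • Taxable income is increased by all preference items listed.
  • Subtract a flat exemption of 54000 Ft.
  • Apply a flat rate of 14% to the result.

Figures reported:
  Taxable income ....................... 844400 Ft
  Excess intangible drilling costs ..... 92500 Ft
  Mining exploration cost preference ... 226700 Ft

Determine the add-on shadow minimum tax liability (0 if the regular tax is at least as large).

29400 Ft

Shadow minimum tax:
  Adjusted income: 844400 Ft + 92500 Ft + 226700 Ft = 1163600 Ft
  Less exemption 54000 Ft → base 1109600 Ft
  1109600 Ft × 14% = 155344 Ft

Regular tax:
  780000 Ft × 14% = 109200 Ft
  64400 Ft × 26% = 16744 Ft
  → 125944 Ft

Excess of shadow minimum tax over regular tax: 155344 Ft − 125944 Ft = 29400 Ft.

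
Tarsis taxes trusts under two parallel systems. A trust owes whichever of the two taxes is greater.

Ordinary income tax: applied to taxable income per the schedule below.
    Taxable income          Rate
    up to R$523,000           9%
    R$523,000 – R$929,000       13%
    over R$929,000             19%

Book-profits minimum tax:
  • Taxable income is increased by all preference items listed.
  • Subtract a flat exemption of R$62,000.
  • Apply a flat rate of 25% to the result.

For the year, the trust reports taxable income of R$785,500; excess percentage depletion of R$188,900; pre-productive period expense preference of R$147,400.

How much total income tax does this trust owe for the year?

R$264,950

Ordinary income tax:
  R$523,000 × 9% = R$47,070
  R$262,500 × 13% = R$34,125
  → R$81,195

Book-profits minimum tax:
  Adjusted income: R$785,500 + R$188,900 + R$147,400 = R$1,121,800
  Less exemption R$62,000 → base R$1,059,800
  R$1,059,800 × 25% = R$264,950

R$264,950 > R$81,195, so the book-profits minimum tax is the binding amount.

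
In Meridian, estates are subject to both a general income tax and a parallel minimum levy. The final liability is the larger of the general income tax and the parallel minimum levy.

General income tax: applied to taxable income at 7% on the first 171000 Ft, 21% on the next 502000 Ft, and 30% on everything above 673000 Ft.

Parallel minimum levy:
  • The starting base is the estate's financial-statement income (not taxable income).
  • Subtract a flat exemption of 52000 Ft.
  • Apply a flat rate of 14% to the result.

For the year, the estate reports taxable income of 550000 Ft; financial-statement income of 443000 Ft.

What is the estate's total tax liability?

91560 Ft

General income tax:
  171000 Ft × 7% = 11970 Ft
  379000 Ft × 21% = 79590 Ft
  → 91560 Ft

Parallel minimum levy:
  Base (financial-statement income): 443000 Ft
  Less exemption 52000 Ft → base 391000 Ft
  391000 Ft × 14% = 54740 Ft

91560 Ft > 54740 Ft, so the general income tax governs.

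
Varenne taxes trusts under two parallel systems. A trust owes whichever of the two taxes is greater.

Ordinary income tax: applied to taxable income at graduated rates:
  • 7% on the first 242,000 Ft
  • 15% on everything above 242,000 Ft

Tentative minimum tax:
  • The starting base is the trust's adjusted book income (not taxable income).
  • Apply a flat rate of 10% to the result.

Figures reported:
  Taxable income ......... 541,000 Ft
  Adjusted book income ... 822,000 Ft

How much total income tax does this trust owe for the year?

Tentative minimum tax:
  Base (adjusted book income): 822,000 Ft
  822,000 Ft × 10% = 82,200 Ft

Ordinary income tax:
  242,000 Ft × 7% = 16,940 Ft
  299,000 Ft × 15% = 44,850 Ft
  → 61,790 Ft

82,200 Ft > 61,790 Ft, so the tentative minimum tax is the binding amount.

82,200 Ft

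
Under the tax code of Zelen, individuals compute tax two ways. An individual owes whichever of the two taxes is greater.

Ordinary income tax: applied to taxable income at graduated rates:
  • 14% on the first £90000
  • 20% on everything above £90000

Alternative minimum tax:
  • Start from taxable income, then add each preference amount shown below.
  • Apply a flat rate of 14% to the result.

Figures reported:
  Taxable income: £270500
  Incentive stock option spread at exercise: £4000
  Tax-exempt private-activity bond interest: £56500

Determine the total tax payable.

£48700

Ordinary income tax:
  £90000 × 14% = £12600
  £180500 × 20% = £36100
  → £48700

Alternative minimum tax:
  Adjusted income: £270500 + £4000 + £56500 = £331000
  £331000 × 14% = £46340

£48700 > £46340, so the ordinary income tax governs.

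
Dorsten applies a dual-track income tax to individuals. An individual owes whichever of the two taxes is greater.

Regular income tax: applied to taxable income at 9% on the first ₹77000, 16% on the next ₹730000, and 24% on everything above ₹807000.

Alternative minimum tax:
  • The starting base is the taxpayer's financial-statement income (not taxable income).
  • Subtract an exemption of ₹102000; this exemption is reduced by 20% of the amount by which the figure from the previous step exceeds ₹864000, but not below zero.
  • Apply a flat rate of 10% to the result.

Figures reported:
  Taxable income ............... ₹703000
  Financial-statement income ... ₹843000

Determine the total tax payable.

Regular income tax:
  ₹77000 × 9% = ₹6930
  ₹626000 × 16% = ₹100160
  → ₹107090

Alternative minimum tax:
  Base (financial-statement income): ₹843000
  Exemption: ₹843000 ≤ ₹864000, so full ₹102000 applies
  Base: ₹843000 − ₹102000 = ₹741000
  ₹741000 × 10% = ₹74100

₹107090 > ₹74100, so the regular income tax governs.

₹107090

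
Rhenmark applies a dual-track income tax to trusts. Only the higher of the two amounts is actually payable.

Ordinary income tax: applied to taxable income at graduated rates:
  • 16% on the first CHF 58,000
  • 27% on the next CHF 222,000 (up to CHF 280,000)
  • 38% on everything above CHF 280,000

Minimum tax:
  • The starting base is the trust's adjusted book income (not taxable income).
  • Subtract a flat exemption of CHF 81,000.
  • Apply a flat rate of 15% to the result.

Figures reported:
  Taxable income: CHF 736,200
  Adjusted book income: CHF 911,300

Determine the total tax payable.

Minimum tax:
  Base (adjusted book income): CHF 911,300
  Less exemption CHF 81,000 → base CHF 830,300
  CHF 830,300 × 15% = CHF 124,545

Ordinary income tax:
  CHF 58,000 × 16% = CHF 9,280
  CHF 222,000 × 27% = CHF 59,940
  CHF 456,200 × 38% = CHF 173,356
  → CHF 242,576

CHF 242,576 > CHF 124,545, so the ordinary income tax governs.

CHF 242,576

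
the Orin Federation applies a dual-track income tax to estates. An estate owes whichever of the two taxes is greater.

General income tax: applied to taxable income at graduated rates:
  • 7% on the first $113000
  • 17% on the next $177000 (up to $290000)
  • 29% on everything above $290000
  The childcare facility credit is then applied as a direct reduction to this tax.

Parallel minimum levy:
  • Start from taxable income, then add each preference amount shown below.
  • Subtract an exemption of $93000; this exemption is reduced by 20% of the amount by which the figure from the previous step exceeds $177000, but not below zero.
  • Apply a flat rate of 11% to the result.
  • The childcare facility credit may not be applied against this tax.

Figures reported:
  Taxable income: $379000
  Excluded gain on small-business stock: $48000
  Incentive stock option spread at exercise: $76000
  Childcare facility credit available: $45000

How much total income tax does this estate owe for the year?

$52272

General income tax:
  $113000 × 7% = $7910
  $177000 × 17% = $30090
  $89000 × 29% = $25810
  → $63810
  Less childcare facility credit $45000 → $18810

Parallel minimum levy:
  Adjusted income: $379000 + $48000 + $76000 = $503000
  Exemption: $93000 − 20% × ($503000 − $177000) = $93000 − $65200 = $27800
  Base: $503000 − $27800 = $475200
  $475200 × 11% = $52272

$52272 > $18810, so the parallel minimum levy is the binding amount.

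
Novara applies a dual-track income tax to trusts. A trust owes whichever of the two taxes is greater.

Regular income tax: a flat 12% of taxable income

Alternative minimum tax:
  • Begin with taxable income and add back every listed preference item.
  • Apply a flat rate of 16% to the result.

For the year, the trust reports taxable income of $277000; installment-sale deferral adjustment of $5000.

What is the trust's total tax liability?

$45120

Alternative minimum tax:
  Adjusted income: $277000 + $5000 = $282000
  $282000 × 16% = $45120

Regular income tax:
  $277000 × 12% = $33240

$45120 > $33240, so the alternative minimum tax is the binding amount.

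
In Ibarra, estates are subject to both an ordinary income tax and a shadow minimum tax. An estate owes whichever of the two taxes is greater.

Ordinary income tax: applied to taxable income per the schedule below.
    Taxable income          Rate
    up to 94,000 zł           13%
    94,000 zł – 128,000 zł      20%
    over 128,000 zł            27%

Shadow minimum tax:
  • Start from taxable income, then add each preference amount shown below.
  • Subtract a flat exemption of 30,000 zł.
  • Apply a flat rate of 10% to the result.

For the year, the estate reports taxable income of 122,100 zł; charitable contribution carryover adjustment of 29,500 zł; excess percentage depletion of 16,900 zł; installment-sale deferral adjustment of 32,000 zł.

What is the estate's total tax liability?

17,840 zł

Ordinary income tax:
  94,000 zł × 13% = 12,220 zł
  28,100 zł × 20% = 5,620 zł
  → 17,840 zł

Shadow minimum tax:
  Adjusted income: 122,100 zł + 29,500 zł + 16,900 zł + 32,000 zł = 200,500 zł
  Less exemption 30,000 zł → base 170,500 zł
  170,500 zł × 10% = 17,050 zł

17,840 zł > 17,050 zł, so the ordinary income tax governs.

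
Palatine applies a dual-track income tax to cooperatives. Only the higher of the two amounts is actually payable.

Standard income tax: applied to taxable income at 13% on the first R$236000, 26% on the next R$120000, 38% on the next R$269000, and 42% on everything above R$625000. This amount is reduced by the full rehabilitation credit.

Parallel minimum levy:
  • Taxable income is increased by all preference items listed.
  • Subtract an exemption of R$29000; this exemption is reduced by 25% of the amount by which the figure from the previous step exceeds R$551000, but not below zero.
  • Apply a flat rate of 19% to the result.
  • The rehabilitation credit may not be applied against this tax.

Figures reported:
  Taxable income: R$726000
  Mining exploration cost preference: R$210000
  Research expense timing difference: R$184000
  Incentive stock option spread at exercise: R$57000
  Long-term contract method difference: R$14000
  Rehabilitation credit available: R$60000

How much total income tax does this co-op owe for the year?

R$226290

Standard income tax:
  R$236000 × 13% = R$30680
  R$120000 × 26% = R$31200
  R$269000 × 38% = R$102220
  R$101000 × 42% = R$42420
  → R$206520
  Less rehabilitation credit R$60000 → R$146520

Parallel minimum levy:
  Adjusted income: R$726000 + R$210000 + R$184000 + R$57000 + R$14000 = R$1191000
  Exemption: 25% × (R$1191000 − R$551000) = R$160000 ≥ R$29000, so the exemption is fully phased out
  Base: R$1191000 − R$0 = R$1191000
  R$1191000 × 19% = R$226290

R$226290 > R$146520, so the parallel minimum levy is the binding amount.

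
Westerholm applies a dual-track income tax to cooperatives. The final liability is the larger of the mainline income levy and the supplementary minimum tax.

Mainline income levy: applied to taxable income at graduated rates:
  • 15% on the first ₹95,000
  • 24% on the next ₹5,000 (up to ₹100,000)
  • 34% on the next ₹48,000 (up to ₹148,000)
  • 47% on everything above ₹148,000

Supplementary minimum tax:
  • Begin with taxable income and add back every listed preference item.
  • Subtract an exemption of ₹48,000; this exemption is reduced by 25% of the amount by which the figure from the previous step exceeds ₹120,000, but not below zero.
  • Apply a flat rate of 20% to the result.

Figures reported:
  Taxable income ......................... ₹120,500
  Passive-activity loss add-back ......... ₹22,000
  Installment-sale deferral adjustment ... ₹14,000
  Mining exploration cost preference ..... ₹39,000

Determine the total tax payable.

Mainline income levy:
  ₹95,000 × 15% = ₹14,250
  ₹5,000 × 24% = ₹1,200
  ₹20,500 × 34% = ₹6,970
  → ₹22,420

Supplementary minimum tax:
  Adjusted income: ₹120,500 + ₹22,000 + ₹14,000 + ₹39,000 = ₹195,500
  Exemption: ₹48,000 − 25% × (₹195,500 − ₹120,000) = ₹48,000 − ₹18,875 = ₹29,125
  Base: ₹195,500 − ₹29,125 = ₹166,375
  ₹166,375 × 20% = ₹33,275

₹33,275 > ₹22,420, so the supplementary minimum tax is the binding amount.

₹33,275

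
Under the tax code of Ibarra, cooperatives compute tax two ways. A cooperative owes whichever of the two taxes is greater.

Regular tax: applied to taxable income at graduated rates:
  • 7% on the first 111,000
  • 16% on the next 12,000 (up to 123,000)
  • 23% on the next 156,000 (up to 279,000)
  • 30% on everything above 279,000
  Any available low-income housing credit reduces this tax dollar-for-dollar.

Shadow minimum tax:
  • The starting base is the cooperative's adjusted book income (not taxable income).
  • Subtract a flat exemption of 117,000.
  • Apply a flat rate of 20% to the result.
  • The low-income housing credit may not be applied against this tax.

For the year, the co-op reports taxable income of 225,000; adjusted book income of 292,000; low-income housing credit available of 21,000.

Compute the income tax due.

35,000

Shadow minimum tax:
  Base (adjusted book income): 292,000
  Less exemption 117,000 → base 175,000
  175,000 × 20% = 35,000

Regular tax:
  111,000 × 7% = 7,770
  12,000 × 16% = 1,920
  102,000 × 23% = 23,460
  → 33,150
  Less low-income housing credit 21,000 → 12,150

35,000 > 12,150, so the shadow minimum tax is the binding amount.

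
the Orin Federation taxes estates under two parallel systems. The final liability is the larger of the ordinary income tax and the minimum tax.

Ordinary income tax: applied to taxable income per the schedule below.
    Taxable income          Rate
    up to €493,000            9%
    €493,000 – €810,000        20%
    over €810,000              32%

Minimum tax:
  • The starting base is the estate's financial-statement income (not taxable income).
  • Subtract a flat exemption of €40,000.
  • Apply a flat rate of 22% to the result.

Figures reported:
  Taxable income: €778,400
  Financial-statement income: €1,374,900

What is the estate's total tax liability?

€293,678

Minimum tax:
  Base (financial-statement income): €1,374,900
  Less exemption €40,000 → base €1,334,900
  €1,334,900 × 22% = €293,678

Ordinary income tax:
  €493,000 × 9% = €44,370
  €285,400 × 20% = €57,080
  → €101,450

€293,678 > €101,450, so the minimum tax is the binding amount.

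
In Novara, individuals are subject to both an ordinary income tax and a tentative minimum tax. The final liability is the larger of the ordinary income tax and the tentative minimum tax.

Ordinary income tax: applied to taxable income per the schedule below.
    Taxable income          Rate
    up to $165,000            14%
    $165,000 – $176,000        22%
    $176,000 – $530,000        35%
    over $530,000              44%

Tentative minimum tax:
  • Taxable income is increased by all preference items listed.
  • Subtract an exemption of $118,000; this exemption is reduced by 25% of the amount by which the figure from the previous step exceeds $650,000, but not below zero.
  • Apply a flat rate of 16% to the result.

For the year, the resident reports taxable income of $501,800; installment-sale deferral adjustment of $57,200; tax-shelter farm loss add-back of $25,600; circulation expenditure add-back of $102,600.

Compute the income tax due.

Tentative minimum tax:
  Adjusted income: $501,800 + $57,200 + $25,600 + $102,600 = $687,200
  Exemption: $118,000 − 25% × ($687,200 − $650,000) = $118,000 − $9,300 = $108,700
  Base: $687,200 − $108,700 = $578,500
  $578,500 × 16% = $92,560

Ordinary income tax:
  $165,000 × 14% = $23,100
  $11,000 × 22% = $2,420
  $325,800 × 35% = $114,030
  → $139,550

$139,550 > $92,560, so the ordinary income tax governs.

$139,550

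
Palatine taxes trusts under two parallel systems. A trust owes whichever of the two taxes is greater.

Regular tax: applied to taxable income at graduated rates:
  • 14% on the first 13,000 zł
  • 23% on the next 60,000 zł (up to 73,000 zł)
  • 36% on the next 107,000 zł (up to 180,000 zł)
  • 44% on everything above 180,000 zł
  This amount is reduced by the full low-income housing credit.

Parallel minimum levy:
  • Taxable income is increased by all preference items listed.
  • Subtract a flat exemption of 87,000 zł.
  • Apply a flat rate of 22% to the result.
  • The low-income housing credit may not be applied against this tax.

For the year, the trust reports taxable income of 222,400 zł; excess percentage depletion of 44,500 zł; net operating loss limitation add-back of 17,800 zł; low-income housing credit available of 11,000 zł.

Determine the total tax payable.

Parallel minimum levy:
  Adjusted income: 222,400 zł + 44,500 zł + 17,800 zł = 284,700 zł
  Less exemption 87,000 zł → base 197,700 zł
  197,700 zł × 22% = 43,494 zł

Regular tax:
  13,000 zł × 14% = 1,820 zł
  60,000 zł × 23% = 13,800 zł
  107,000 zł × 36% = 38,520 zł
  42,400 zł × 44% = 18,656 zł
  → 72,796 zł
  Less low-income housing credit 11,000 zł → 61,796 zł

61,796 zł > 43,494 zł, so the regular tax governs.

61,796 zł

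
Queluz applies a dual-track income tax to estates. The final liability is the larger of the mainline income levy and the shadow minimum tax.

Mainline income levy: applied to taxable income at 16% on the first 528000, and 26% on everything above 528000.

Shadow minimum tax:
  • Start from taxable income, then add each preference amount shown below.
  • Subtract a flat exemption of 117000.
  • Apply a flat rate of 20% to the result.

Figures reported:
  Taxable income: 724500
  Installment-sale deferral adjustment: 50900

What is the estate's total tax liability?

Mainline income levy:
  528000 × 16% = 84480
  196500 × 26% = 51090
  → 135570

Shadow minimum tax:
  Adjusted income: 724500 + 50900 = 775400
  Less exemption 117000 → base 658400
  658400 × 20% = 131680

135570 > 131680, so the mainline income levy governs.

135570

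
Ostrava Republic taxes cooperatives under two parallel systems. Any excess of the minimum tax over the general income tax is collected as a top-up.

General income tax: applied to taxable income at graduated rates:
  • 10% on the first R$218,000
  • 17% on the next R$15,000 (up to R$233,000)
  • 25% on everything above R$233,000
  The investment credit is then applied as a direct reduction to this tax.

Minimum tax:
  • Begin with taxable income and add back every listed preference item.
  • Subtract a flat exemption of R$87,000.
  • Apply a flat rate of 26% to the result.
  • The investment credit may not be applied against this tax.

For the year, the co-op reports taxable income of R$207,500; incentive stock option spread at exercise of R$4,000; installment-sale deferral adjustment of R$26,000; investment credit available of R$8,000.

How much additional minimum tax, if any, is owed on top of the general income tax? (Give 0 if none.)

Minimum tax:
  Adjusted income: R$207,500 + R$4,000 + R$26,000 = R$237,500
  Less exemption R$87,000 → base R$150,500
  R$150,500 × 26% = R$39,130

General income tax:
  R$207,500 × 10% = R$20,750
  Less investment credit R$8,000 → R$12,750

Excess of minimum tax over general income tax: R$39,130 − R$12,750 = R$26,380.

R$26,380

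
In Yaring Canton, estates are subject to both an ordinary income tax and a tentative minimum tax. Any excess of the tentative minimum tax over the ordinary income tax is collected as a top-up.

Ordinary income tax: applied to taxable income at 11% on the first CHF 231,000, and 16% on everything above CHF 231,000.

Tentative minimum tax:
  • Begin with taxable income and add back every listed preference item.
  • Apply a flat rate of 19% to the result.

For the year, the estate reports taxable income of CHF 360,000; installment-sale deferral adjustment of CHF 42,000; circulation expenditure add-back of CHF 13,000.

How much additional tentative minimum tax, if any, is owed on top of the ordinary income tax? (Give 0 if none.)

CHF 32,800

Ordinary income tax:
  CHF 231,000 × 11% = CHF 25,410
  CHF 129,000 × 16% = CHF 20,640
  → CHF 46,050

Tentative minimum tax:
  Adjusted income: CHF 360,000 + CHF 42,000 + CHF 13,000 = CHF 415,000
  CHF 415,000 × 19% = CHF 78,850

Excess of tentative minimum tax over ordinary income tax: CHF 78,850 − CHF 46,050 = CHF 32,800.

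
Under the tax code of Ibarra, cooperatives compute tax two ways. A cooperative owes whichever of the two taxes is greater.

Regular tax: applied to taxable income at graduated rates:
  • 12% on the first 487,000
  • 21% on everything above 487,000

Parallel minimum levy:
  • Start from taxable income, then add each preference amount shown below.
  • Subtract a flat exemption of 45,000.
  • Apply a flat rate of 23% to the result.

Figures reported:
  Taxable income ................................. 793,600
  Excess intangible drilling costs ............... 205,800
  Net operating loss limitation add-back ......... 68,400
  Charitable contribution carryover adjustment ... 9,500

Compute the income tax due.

Parallel minimum levy:
  Adjusted income: 793,600 + 205,800 + 68,400 + 9,500 = 1,077,300
  Less exemption 45,000 → base 1,032,300
  1,032,300 × 23% = 237,429

Regular tax:
  487,000 × 12% = 58,440
  306,600 × 21% = 64,386
  → 122,826

237,429 > 122,826, so the parallel minimum levy is the binding amount.

237,429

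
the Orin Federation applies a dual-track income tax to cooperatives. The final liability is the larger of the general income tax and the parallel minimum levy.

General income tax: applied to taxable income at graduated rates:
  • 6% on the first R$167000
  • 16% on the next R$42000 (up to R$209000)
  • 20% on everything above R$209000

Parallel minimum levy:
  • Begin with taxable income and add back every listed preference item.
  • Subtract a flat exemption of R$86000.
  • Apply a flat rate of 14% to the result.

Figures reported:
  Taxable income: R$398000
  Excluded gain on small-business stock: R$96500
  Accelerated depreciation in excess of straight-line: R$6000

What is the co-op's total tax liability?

General income tax:
  R$167000 × 6% = R$10020
  R$42000 × 16% = R$6720
  R$189000 × 20% = R$37800
  → R$54540

Parallel minimum levy:
  Adjusted income: R$398000 + R$96500 + R$6000 = R$500500
  Less exemption R$86000 → base R$414500
  R$414500 × 14% = R$58030

R$58030 > R$54540, so the parallel minimum levy is the binding amount.

R$58030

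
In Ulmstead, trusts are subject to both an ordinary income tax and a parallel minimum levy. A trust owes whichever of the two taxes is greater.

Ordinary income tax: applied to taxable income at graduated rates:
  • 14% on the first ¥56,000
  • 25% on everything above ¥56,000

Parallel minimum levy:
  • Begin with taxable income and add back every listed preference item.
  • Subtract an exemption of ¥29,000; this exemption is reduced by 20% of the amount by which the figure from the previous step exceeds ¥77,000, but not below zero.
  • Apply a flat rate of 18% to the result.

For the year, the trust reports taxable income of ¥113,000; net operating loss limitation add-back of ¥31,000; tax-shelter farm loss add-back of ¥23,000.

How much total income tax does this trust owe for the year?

¥28,080

Ordinary income tax:
  ¥56,000 × 14% = ¥7,840
  ¥57,000 × 25% = ¥14,250
  → ¥22,090

Parallel minimum levy:
  Adjusted income: ¥113,000 + ¥31,000 + ¥23,000 = ¥167,000
  Exemption: ¥29,000 − 20% × (¥167,000 − ¥77,000) = ¥29,000 − ¥18,000 = ¥11,000
  Base: ¥167,000 − ¥11,000 = ¥156,000
  ¥156,000 × 18% = ¥28,080

¥28,080 > ¥22,090, so the parallel minimum levy is the binding amount.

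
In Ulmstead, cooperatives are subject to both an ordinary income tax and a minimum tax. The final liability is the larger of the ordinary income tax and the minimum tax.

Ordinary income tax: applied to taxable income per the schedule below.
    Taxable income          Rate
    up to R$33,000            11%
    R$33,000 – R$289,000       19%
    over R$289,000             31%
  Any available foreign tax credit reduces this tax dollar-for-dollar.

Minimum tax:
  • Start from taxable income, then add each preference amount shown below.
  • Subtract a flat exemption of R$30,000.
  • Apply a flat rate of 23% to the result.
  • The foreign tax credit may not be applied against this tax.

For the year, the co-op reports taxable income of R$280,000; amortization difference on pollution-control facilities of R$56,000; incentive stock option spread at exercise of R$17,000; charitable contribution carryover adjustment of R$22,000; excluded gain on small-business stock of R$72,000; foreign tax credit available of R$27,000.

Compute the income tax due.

Minimum tax:
  Adjusted income: R$280,000 + R$56,000 + R$17,000 + R$22,000 + R$72,000 = R$447,000
  Less exemption R$30,000 → base R$417,000
  R$417,000 × 23% = R$95,910

Ordinary income tax:
  R$33,000 × 11% = R$3,630
  R$247,000 × 19% = R$46,930
  → R$50,560
  Less foreign tax credit R$27,000 → R$23,560

R$95,910 > R$23,560, so the minimum tax is the binding amount.

R$95,910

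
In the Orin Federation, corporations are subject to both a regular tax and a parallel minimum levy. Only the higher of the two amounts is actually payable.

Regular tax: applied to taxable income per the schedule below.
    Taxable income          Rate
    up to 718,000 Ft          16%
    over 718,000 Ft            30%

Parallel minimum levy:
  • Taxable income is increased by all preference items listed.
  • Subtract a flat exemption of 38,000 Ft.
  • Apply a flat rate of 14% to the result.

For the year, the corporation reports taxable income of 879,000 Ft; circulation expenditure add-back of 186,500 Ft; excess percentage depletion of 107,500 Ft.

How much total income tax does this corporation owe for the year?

163,180 Ft

Regular tax:
  718,000 Ft × 16% = 114,880 Ft
  161,000 Ft × 30% = 48,300 Ft
  → 163,180 Ft

Parallel minimum levy:
  Adjusted income: 879,000 Ft + 186,500 Ft + 107,500 Ft = 1,173,000 Ft
  Less exemption 38,000 Ft → base 1,135,000 Ft
  1,135,000 Ft × 14% = 158,900 Ft

163,180 Ft > 158,900 Ft, so the regular tax governs.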